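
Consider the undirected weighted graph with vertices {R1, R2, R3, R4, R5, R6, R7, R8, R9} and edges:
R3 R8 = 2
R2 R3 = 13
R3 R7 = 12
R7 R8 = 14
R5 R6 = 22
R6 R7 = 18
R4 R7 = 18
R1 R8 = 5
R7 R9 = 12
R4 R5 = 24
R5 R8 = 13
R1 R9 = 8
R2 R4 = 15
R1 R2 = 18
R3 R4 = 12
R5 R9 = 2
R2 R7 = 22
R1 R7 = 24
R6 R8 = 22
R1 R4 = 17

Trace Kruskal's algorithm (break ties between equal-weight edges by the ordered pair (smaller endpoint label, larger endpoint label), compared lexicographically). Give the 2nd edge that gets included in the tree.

Kruskal: consider edges lightest-first.
R3 R8 (2): add — endpoints in different components.
R5 R9 (2): add — endpoints in different components.
R1 R8 (5): add — endpoints in different components.
R1 R9 (8): add — endpoints in different components.
R3 R4 (12): add — endpoints in different components.
R3 R7 (12): add — endpoints in different components.
R7 R9 (12): skip — R9 and R7 already connected.
R2 R3 (13): add — endpoints in different components.
R5 R8 (13): skip — R8 and R5 already connected.
R7 R8 (14): skip — R8 and R7 already connected.
R2 R4 (15): skip — R2 and R4 already connected.
R1 R4 (17): skip — R1 and R4 already connected.
R1 R2 (18): skip — R2 and R1 already connected.
R4 R7 (18): skip — R4 and R7 already connected.
R6 R7 (18): add — endpoints in different components.
The 2nd edge added is R5 R9.

R5-R9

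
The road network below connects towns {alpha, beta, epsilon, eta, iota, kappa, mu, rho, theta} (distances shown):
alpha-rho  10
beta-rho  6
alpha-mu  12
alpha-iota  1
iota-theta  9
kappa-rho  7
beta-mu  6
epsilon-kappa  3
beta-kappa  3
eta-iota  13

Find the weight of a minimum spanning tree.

Kruskal's algorithm — process edges by increasing weight (ties by edge label):
alpha-iota (1): add — endpoints in different components.
beta-kappa (3): add — endpoints in different components.
epsilon-kappa (3): add — endpoints in different components.
beta-mu (6): add — endpoints in different components.
beta-rho (6): add — endpoints in different components.
kappa-rho (7): skip — rho and kappa already connected.
iota-theta (9): add — endpoints in different components.
alpha-rho (10): add — endpoints in different components.
alpha-mu (12): skip — alpha and mu already connected.
eta-iota (13): add — endpoints in different components.
MST edges: alpha-iota, beta-kappa, epsilon-kappa, beta-mu, beta-rho, iota-theta, alpha-rho, eta-iota; total weight 1+3+3+6+6+9+10+13 = 51.

51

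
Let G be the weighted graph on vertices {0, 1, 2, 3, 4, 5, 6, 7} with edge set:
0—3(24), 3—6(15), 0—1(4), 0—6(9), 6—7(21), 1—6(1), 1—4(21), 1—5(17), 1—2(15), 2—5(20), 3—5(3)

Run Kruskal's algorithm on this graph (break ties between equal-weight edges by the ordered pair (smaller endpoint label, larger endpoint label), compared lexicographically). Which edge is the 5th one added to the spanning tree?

3-6

Kruskal: consider edges lightest-first.
1—6 (1): add — endpoints in different components.
3—5 (3): add — endpoints in different components.
0—1 (4): add — endpoints in different components.
0—6 (9): skip — 0 and 6 already connected.
1—2 (15): add — endpoints in different components.
3—6 (15): add — endpoints in different components.
1—5 (17): skip — 1 and 5 already connected.
2—5 (20): skip — 2 and 5 already connected.
1—4 (21): add — endpoints in different components.
6—7 (21): add — endpoints in different components.
The 5th edge added is 3—6.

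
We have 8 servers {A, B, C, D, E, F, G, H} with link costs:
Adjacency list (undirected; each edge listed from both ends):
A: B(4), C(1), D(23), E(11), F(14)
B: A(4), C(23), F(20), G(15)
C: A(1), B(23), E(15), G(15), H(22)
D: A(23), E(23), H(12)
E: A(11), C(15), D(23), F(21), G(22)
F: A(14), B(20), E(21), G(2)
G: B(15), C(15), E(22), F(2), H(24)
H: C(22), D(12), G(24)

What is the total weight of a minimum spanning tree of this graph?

Sort edges by weight, then run Kruskal:
A—C (1): add — endpoints in different components.
F—G (2): add — endpoints in different components.
A—B (4): add — endpoints in different components.
A—E (11): add — endpoints in different components.
D—H (12): add — endpoints in different components.
A—F (14): add — endpoints in different components.
B—G (15): skip — B and G already connected.
C—E (15): skip — C and E already connected.
C—G (15): skip — C and G already connected.
B—F (20): skip — B and F already connected.
E—F (21): skip — E and F already connected.
C—H (22): add — endpoints in different components.
MST edges: A—C, F—G, A—B, A—E, D—H, A—F, C—H; total weight 1+2+4+11+12+14+22 = 66.

66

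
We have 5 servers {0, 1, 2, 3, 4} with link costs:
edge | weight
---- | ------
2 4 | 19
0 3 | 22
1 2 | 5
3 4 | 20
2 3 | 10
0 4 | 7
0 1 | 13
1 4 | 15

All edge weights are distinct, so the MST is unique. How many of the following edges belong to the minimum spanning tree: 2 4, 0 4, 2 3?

2

Kruskal's algorithm — process edges by increasing weight (ties by edge label):
1 2 (5): add. Components now {0} {1,2} {3} {4}
0 4 (7): add. Components now {0,4} {1,2} {3}
2 3 (10): add. Components now {0,4} {1,2,3}
0 1 (13): add. Components now {0,1,2,3,4}
MST edge set: {1 2, 0 4, 2 3, 0 1}.
Of the listed edges, {0 4, 2 3} are in the MST → 2.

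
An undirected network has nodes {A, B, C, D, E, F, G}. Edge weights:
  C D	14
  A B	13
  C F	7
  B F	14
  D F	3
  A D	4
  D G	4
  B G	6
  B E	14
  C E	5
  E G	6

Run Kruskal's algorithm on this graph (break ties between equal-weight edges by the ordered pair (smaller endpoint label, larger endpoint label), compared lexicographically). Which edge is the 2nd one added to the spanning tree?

Sort edges by weight, then run Kruskal:
D F (3): add. Components now {A} {B} {C} {D,F} {E} {G}
A D (4): add. Components now {A,D,F} {B} {C} {E} {G}
D G (4): add. Components now {A,D,F,G} {B} {C} {E}
C E (5): add. Components now {A,D,F,G} {B} {C,E}
B G (6): add. Components now {A,B,D,F,G} {C,E}
E G (6): add. Components now {A,B,C,D,E,F,G}
The 2nd edge added is A D.

A-D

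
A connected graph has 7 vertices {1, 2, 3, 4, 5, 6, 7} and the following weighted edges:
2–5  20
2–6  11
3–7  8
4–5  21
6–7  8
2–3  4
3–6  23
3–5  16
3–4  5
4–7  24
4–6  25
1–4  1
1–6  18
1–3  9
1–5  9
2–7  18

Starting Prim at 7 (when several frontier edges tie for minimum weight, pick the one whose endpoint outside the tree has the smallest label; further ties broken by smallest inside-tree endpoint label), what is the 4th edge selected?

Prim's algorithm from 7:
Step 1: cheapest edge leaving the tree is 3–7 (8); add 3.
Step 2: cheapest edge leaving the tree is 2–3 (4); add 2.
Step 3: cheapest edge leaving the tree is 3–4 (5); add 4.
Step 4: cheapest edge leaving the tree is 1–4 (1); add 1.
Step 5: cheapest edge leaving the tree is 6–7 (8); add 6.
Step 6: cheapest edge leaving the tree is 1–5 (9); add 5.
The 4th edge added is 1–4.

1-4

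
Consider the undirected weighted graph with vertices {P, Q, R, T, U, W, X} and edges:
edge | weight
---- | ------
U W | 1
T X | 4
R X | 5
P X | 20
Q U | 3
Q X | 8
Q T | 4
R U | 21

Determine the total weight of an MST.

37

Prim's algorithm from Q:
Step 1: frontier [Q U 3, Q T 4, Q X 8] → take Q U (3); add U.
Step 2: frontier [Q T 4, Q X 8, U W 1, R U 21] → take U W (1); add W.
Step 3: frontier [Q T 4, Q X 8, R U 21] → take Q T (4); add T.
Step 4: frontier [Q X 8, T X 4, R U 21] → take T X (4); add X.
Step 5: frontier [R U 21, R X 5, P X 20] → take R X (5); add R.
Step 6: frontier [P X 20] → take P X (20); add P.
MST edges: Q U, U W, Q T, T X, R X, P X; total weight 3+1+4+4+5+20 = 37.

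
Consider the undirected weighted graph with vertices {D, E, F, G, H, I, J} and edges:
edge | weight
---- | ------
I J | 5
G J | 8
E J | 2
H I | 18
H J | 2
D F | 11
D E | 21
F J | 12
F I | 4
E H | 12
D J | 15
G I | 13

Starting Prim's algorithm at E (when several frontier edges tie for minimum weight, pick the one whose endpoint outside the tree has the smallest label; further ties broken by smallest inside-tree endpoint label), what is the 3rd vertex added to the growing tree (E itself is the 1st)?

Grow the tree from E using Prim:
Step 1: cheapest edge leaving the tree is E J (2); add J.
Step 2: cheapest edge leaving the tree is H J (2); add H.
Step 3: cheapest edge leaving the tree is I J (5); add I.
Step 4: cheapest edge leaving the tree is F I (4); add F.
Step 5: cheapest edge leaving the tree is G J (8); add G.
Step 6: cheapest edge leaving the tree is D F (11); add D.
Vertex order: E, J, H, I, F, G, D. The 3rd vertex is H.

H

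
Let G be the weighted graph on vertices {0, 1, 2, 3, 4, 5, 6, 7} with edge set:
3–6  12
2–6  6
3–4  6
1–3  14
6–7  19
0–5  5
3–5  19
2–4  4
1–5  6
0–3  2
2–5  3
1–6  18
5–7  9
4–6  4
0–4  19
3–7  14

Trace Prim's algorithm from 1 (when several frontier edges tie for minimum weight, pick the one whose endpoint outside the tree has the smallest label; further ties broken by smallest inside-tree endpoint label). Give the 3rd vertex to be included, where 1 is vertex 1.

2

Prim's algorithm from 1:
Step 1: cheapest edge leaving the tree is 1–5 (6); add 5.
Step 2: cheapest edge leaving the tree is 2–5 (3); add 2.
Step 3: cheapest edge leaving the tree is 2–4 (4); add 4.
Step 4: cheapest edge leaving the tree is 4–6 (4); add 6.
Step 5: cheapest edge leaving the tree is 0–5 (5); add 0.
Step 6: cheapest edge leaving the tree is 0–3 (2); add 3.
Step 7: cheapest edge leaving the tree is 5–7 (9); add 7.
Vertex order: 1, 5, 2, 4, 6, 0, 3, 7. The 3rd vertex is 2.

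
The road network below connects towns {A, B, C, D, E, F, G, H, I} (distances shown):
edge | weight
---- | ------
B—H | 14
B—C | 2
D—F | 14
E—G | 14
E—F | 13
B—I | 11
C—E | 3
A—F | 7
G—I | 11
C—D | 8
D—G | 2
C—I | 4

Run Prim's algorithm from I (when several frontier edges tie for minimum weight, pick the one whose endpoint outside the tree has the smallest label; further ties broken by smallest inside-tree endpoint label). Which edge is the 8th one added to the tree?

B-H

Prim, starting at I.
Step 1: cheapest edge leaving the tree is C—I (4); add C.
Step 2: cheapest edge leaving the tree is B—C (2); add B.
Step 3: cheapest edge leaving the tree is C—E (3); add E.
Step 4: cheapest edge leaving the tree is C—D (8); add D.
Step 5: cheapest edge leaving the tree is D—G (2); add G.
Step 6: cheapest edge leaving the tree is E—F (13); add F.
Step 7: cheapest edge leaving the tree is A—F (7); add A.
Step 8: cheapest edge leaving the tree is B—H (14); add H.
The 8th edge added is B—H.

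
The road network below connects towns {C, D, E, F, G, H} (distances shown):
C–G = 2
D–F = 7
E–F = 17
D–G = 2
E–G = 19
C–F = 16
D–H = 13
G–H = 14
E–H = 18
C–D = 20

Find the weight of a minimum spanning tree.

Kruskal's algorithm — process edges by increasing weight (ties by edge label):
C–G (2): add. Components now {C,G} {D} {E} {F} {H}
D–G (2): add. Components now {C,D,G} {E} {F} {H}
D–F (7): add. Components now {C,D,F,G} {E} {H}
D–H (13): add. Components now {C,D,F,G,H} {E}
G–H (14): skip — G and H already connected.
C–F (16): skip — C and F already connected.
E–F (17): add. Components now {C,D,E,F,G,H}
MST edges: C–G, D–G, D–F, D–H, E–F; total weight 2+2+7+13+17 = 41.

41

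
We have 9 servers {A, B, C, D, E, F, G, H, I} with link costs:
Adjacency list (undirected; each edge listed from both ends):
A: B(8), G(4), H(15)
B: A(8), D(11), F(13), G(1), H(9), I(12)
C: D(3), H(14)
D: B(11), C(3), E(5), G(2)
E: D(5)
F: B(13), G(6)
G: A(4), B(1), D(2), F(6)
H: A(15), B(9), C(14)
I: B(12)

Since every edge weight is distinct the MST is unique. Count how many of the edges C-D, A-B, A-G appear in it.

Kruskal's algorithm — process edges by increasing weight (ties by edge label):
B-G (1): add — endpoints in different components.
D-G (2): add — endpoints in different components.
C-D (3): add — endpoints in different components.
A-G (4): add — endpoints in different components.
D-E (5): add — endpoints in different components.
F-G (6): add — endpoints in different components.
A-B (8): skip — A and B already connected.
B-H (9): add — endpoints in different components.
B-D (11): skip — B and D already connected.
B-I (12): add — endpoints in different components.
MST edge set: {B-G, D-G, C-D, A-G, D-E, F-G, B-H, B-I}.
Of the listed edges, {C-D, A-G} are in the MST → 2.

2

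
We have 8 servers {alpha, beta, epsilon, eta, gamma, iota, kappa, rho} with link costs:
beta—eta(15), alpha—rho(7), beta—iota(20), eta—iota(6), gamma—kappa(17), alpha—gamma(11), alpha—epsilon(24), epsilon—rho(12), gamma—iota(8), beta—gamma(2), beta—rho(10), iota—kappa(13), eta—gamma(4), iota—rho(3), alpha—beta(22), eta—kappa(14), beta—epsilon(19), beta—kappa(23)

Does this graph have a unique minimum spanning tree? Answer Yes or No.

Yes

Kruskal's algorithm — process edges by increasing weight (ties by edge label):
beta—gamma (2): add — endpoints in different components.
iota—rho (3): add — endpoints in different components.
eta—gamma (4): add — endpoints in different components.
eta—iota (6): add — endpoints in different components.
alpha—rho (7): add — endpoints in different components.
gamma—iota (8): skip — iota and gamma already connected.
beta—rho (10): skip — rho and beta already connected.
alpha—gamma (11): skip — gamma and alpha already connected.
epsilon—rho (12): add — endpoints in different components.
iota—kappa (13): add — endpoints in different components.
Every non-tree edge has weight strictly greater than the heaviest edge on the tree path between its endpoints, so the MST is unique.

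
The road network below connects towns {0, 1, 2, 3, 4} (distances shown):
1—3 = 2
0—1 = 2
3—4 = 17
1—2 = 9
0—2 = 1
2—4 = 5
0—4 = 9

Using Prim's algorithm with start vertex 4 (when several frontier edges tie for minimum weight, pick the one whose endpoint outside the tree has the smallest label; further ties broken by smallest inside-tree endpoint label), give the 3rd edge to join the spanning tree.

Prim, starting at 4.
Step 1: cheapest edge leaving the tree is 2—4 (5); add 2.
Step 2: cheapest edge leaving the tree is 0—2 (1); add 0.
Step 3: cheapest edge leaving the tree is 0—1 (2); add 1.
Step 4: cheapest edge leaving the tree is 1—3 (2); add 3.
The 3rd edge added is 0—1.

0-1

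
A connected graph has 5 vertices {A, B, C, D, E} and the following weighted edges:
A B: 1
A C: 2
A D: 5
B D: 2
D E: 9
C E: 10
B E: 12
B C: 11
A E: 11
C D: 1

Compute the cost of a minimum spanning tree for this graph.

13

Kruskal: consider edges lightest-first.
A B (1): add — endpoints in different components.
C D (1): add — endpoints in different components.
A C (2): add — endpoints in different components.
B D (2): skip — B and D already connected.
A D (5): skip — A and D already connected.
D E (9): add — endpoints in different components.
MST edges: A B, C D, A C, D E; total weight 1+1+2+9 = 13.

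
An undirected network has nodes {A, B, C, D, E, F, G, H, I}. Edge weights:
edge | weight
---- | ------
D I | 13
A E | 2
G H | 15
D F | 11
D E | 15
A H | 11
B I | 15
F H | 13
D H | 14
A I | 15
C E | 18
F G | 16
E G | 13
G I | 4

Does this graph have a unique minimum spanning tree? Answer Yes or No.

Sort edges by weight, then run Kruskal:
A E (2): add — endpoints in different components.
G I (4): add — endpoints in different components.
A H (11): add — endpoints in different components.
D F (11): add — endpoints in different components.
D I (13): add — endpoints in different components.
E G (13): add — endpoints in different components.
F H (13): skip — F and H already connected.
D H (14): skip — D and H already connected.
A I (15): skip — A and I already connected.
B I (15): add — endpoints in different components.
D E (15): skip — D and E already connected.
G H (15): skip — G and H already connected.
F G (16): skip — F and G already connected.
C E (18): add — endpoints in different components.
Non-tree edge F H has weight 13, equal to the heaviest edge on its tree cycle — swapping gives another MST of the same weight. Not unique.

No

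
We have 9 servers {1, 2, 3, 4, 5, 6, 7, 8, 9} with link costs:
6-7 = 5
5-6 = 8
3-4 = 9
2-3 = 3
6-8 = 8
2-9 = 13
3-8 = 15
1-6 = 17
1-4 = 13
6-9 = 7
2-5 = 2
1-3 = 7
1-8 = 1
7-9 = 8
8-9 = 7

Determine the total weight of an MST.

Sort edges by weight, then run Kruskal:
1-8 (1): add — endpoints in different components.
2-5 (2): add — endpoints in different components.
2-3 (3): add — endpoints in different components.
6-7 (5): add — endpoints in different components.
1-3 (7): add — endpoints in different components.
6-9 (7): add — endpoints in different components.
8-9 (7): add — endpoints in different components.
5-6 (8): skip — 5 and 6 already connected.
6-8 (8): skip — 6 and 8 already connected.
7-9 (8): skip — 7 and 9 already connected.
3-4 (9): add — endpoints in different components.
MST edges: 1-8, 2-5, 2-3, 6-7, 1-3, 6-9, 8-9, 3-4; total weight 1+2+3+5+7+7+7+9 = 41.

41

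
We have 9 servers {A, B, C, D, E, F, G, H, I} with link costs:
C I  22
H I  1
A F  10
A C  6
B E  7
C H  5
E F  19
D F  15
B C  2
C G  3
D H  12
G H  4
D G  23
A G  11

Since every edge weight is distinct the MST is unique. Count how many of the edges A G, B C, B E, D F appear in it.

2

Kruskal: consider edges lightest-first.
H I (1): add — endpoints in different components.
B C (2): add — endpoints in different components.
C G (3): add — endpoints in different components.
G H (4): add — endpoints in different components.
C H (5): skip — C and H already connected.
A C (6): add — endpoints in different components.
B E (7): add — endpoints in different components.
A F (10): add — endpoints in different components.
A G (11): skip — A and G already connected.
D H (12): add — endpoints in different components.
MST edge set: {H I, B C, C G, G H, A C, B E, A F, D H}.
Of the listed edges, {B C, B E} are in the MST → 2.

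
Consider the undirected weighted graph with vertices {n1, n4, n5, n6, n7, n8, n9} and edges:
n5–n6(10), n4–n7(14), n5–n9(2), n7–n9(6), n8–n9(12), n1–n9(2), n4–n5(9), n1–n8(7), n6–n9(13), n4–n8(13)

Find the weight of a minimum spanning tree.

Prim's algorithm from n1:
Step 1: cheapest edge leaving the tree is n1–n9 (2); add n9.
Step 2: cheapest edge leaving the tree is n5–n9 (2); add n5.
Step 3: cheapest edge leaving the tree is n7–n9 (6); add n7.
Step 4: cheapest edge leaving the tree is n1–n8 (7); add n8.
Step 5: cheapest edge leaving the tree is n4–n5 (9); add n4.
Step 6: cheapest edge leaving the tree is n5–n6 (10); add n6.
MST edges: n1–n9, n5–n9, n7–n9, n1–n8, n4–n5, n5–n6; total weight 2+2+6+7+9+10 = 36.

36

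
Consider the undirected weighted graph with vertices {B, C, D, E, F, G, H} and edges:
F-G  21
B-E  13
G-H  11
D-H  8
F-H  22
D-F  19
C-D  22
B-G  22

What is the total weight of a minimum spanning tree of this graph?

Prim's algorithm from C:
Step 1: frontier [C-D 22] → take C-D (22); add D.
Step 2: frontier [D-H 8, D-F 19] → take D-H (8); add H.
Step 3: frontier [D-F 19, G-H 11, F-H 22] → take G-H (11); add G.
Step 4: frontier [D-F 19, F-G 21, B-G 22, F-H 22] → take D-F (19); add F.
Step 5: frontier [B-G 22] → take B-G (22); add B.
Step 6: frontier [B-E 13] → take B-E (13); add E.
MST edges: C-D, D-H, G-H, D-F, B-G, B-E; total weight 22+8+11+19+22+13 = 95.

95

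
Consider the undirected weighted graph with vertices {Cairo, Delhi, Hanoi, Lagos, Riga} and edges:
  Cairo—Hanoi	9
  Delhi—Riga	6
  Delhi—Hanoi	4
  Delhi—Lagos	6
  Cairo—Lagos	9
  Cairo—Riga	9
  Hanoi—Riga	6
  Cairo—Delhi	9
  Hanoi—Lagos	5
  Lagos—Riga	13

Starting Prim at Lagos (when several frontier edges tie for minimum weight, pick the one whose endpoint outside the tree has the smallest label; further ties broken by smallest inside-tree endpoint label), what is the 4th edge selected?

Cairo-Delhi

Prim's algorithm from Lagos:
Step 1: frontier [Hanoi—Lagos 5, Delhi—Lagos 6, Cairo—Lagos 9, Lagos—Riga 13] → take Hanoi—Lagos (5); add Hanoi.
Step 2: frontier [Delhi—Hanoi 4, Hanoi—Riga 6, Cairo—Hanoi 9, Delhi—Lagos 6, Cairo—Lagos 9, Lagos—Riga 13] → take Delhi—Hanoi (4); add Delhi.
Step 3: frontier [Delhi—Riga 6, Cairo—Delhi 9, Hanoi—Riga 6, Cairo—Hanoi 9, Cairo—Lagos 9, Lagos—Riga 13] → take Delhi—Riga (6); add Riga.
Step 4: frontier [Cairo—Delhi 9, Cairo—Hanoi 9, Cairo—Lagos 9, Cairo—Riga 9] → take Cairo—Delhi (9); add Cairo.
The 4th edge added is Cairo—Delhi.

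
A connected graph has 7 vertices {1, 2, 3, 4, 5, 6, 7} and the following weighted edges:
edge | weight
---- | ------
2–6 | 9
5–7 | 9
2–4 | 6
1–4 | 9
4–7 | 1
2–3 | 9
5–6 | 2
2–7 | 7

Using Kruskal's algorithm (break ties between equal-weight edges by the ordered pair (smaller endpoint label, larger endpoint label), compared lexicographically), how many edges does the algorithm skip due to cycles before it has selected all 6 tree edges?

1

Kruskal's algorithm — process edges by increasing weight (ties by edge label):
4–7 (1): add. Components now {1} {2} {3} {4,7} {5} {6}
5–6 (2): add. Components now {1} {2} {3} {4,7} {5,6}
2–4 (6): add. Components now {1} {2,4,7} {3} {5,6}
2–7 (7): skip — 2 and 7 already connected.
1–4 (9): add. Components now {1,2,4,7} {3} {5,6}
2–3 (9): add. Components now {1,2,3,4,7} {5,6}
2–6 (9): add. Components now {1,2,3,4,5,6,7}
Edges rejected before the tree was complete: 1.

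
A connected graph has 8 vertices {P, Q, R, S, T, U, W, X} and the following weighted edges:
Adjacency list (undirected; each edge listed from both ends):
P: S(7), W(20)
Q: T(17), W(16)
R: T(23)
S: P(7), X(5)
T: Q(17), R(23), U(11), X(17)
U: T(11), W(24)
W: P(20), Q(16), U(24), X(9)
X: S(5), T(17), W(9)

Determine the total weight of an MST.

88

Grow the tree from U using Prim:
Step 1: cheapest edge leaving the tree is T U (11); add T.
Step 2: cheapest edge leaving the tree is Q T (17); add Q.
Step 3: cheapest edge leaving the tree is Q W (16); add W.
Step 4: cheapest edge leaving the tree is W X (9); add X.
Step 5: cheapest edge leaving the tree is S X (5); add S.
Step 6: cheapest edge leaving the tree is P S (7); add P.
Step 7: cheapest edge leaving the tree is R T (23); add R.
MST edges: T U, Q T, Q W, W X, S X, P S, R T; total weight 11+17+16+9+5+7+23 = 88.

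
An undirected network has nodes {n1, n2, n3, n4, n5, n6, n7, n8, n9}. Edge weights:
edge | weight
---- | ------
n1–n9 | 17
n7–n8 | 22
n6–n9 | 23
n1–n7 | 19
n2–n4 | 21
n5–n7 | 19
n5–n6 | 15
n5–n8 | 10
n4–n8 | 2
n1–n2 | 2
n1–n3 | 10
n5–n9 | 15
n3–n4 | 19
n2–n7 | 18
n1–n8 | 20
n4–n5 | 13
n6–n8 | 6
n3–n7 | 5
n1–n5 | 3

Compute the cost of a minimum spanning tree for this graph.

53

Prim, starting at n5.
Step 1: cheapest edge leaving the tree is n1–n5 (3); add n1.
Step 2: cheapest edge leaving the tree is n1–n2 (2); add n2.
Step 3: cheapest edge leaving the tree is n1–n3 (10); add n3.
Step 4: cheapest edge leaving the tree is n3–n7 (5); add n7.
Step 5: cheapest edge leaving the tree is n5–n8 (10); add n8.
Step 6: cheapest edge leaving the tree is n4–n8 (2); add n4.
Step 7: cheapest edge leaving the tree is n6–n8 (6); add n6.
Step 8: cheapest edge leaving the tree is n5–n9 (15); add n9.
MST edges: n1–n5, n1–n2, n1–n3, n3–n7, n5–n8, n4–n8, n6–n8, n5–n9; total weight 3+2+10+5+10+2+6+15 = 53.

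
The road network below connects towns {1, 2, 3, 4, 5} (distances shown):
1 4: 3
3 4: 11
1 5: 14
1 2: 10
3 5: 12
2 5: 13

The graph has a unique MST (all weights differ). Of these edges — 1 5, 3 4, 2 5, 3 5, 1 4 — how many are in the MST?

3

Kruskal's algorithm — process edges by increasing weight (ties by edge label):
1 4 (3): add. Components now {1,4} {2} {3} {5}
1 2 (10): add. Components now {1,2,4} {3} {5}
3 4 (11): add. Components now {1,2,3,4} {5}
3 5 (12): add. Components now {1,2,3,4,5}
MST edge set: {1 4, 1 2, 3 4, 3 5}.
Of the listed edges, {3 4, 3 5, 1 4} are in the MST → 3.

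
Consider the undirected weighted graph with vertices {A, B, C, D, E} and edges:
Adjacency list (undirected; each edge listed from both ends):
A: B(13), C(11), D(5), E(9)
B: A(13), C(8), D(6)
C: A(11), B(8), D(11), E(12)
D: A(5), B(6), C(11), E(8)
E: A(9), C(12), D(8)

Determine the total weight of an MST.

Prim, starting at C.
Step 1: cheapest edge leaving the tree is B—C (8); add B.
Step 2: cheapest edge leaving the tree is B—D (6); add D.
Step 3: cheapest edge leaving the tree is A—D (5); add A.
Step 4: cheapest edge leaving the tree is D—E (8); add E.
MST edges: B—C, B—D, A—D, D—E; total weight 8+6+5+8 = 27.

27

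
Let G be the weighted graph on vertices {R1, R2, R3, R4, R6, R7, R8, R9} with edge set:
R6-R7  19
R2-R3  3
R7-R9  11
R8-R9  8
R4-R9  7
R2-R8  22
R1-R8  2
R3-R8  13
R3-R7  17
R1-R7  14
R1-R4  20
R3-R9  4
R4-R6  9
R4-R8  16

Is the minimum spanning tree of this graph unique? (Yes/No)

Sort edges by weight, then run Kruskal:
R1-R8 (2): add — endpoints in different components.
R2-R3 (3): add — endpoints in different components.
R3-R9 (4): add — endpoints in different components.
R4-R9 (7): add — endpoints in different components.
R8-R9 (8): add — endpoints in different components.
R4-R6 (9): add — endpoints in different components.
R7-R9 (11): add — endpoints in different components.
Every non-tree edge has weight strictly greater than the heaviest edge on the tree path between its endpoints, so the MST is unique.

Yes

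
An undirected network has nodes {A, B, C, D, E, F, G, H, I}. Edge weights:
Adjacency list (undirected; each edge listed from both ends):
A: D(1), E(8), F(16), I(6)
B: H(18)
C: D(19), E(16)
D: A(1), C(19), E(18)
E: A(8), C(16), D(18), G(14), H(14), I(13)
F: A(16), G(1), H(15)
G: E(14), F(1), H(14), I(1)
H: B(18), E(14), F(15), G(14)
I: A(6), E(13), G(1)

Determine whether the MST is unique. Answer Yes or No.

No

Sort edges by weight, then run Kruskal:
A—D (1): add — endpoints in different components.
F—G (1): add — endpoints in different components.
G—I (1): add — endpoints in different components.
A—I (6): add — endpoints in different components.
A—E (8): add — endpoints in different components.
E—I (13): skip — E and I already connected.
E—G (14): skip — E and G already connected.
E—H (14): add — endpoints in different components.
G—H (14): skip — G and H already connected.
F—H (15): skip — F and H already connected.
A—F (16): skip — A and F already connected.
C—E (16): add — endpoints in different components.
B—H (18): add — endpoints in different components.
Non-tree edge G—H has weight 14, equal to the heaviest edge on its tree cycle — swapping gives another MST of the same weight. Not unique.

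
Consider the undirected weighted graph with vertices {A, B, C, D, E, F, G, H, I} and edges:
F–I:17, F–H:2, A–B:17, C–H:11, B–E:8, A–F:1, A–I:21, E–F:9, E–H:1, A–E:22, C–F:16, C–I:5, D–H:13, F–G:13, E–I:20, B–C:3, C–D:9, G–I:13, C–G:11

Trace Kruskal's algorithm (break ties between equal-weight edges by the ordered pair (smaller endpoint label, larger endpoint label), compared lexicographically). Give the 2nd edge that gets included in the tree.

E-H

Sort edges by weight, then run Kruskal:
A–F (1): add — endpoints in different components.
E–H (1): add — endpoints in different components.
F–H (2): add — endpoints in different components.
B–C (3): add — endpoints in different components.
C–I (5): add — endpoints in different components.
B–E (8): add — endpoints in different components.
C–D (9): add — endpoints in different components.
E–F (9): skip — E and F already connected.
C–G (11): add — endpoints in different components.
The 2nd edge added is E–H.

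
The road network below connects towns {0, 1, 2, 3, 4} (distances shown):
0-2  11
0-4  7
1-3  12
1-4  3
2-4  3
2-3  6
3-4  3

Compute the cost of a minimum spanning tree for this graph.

16

Prim's algorithm from 4:
Step 1: cheapest edge leaving the tree is 1-4 (3); add 1.
Step 2: cheapest edge leaving the tree is 2-4 (3); add 2.
Step 3: cheapest edge leaving the tree is 3-4 (3); add 3.
Step 4: cheapest edge leaving the tree is 0-4 (7); add 0.
MST edges: 1-4, 2-4, 3-4, 0-4; total weight 3+3+3+7 = 16.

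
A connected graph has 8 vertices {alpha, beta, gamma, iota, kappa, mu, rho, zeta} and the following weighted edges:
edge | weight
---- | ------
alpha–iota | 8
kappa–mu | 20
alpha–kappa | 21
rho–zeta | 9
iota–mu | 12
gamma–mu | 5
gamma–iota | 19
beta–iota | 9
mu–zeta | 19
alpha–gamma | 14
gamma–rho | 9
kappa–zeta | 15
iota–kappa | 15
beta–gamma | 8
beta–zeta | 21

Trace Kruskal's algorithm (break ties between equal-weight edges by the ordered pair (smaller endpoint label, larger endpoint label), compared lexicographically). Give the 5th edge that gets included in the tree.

Sort edges by weight, then run Kruskal:
gamma–mu (5): add — endpoints in different components.
alpha–iota (8): add — endpoints in different components.
beta–gamma (8): add — endpoints in different components.
beta–iota (9): add — endpoints in different components.
gamma–rho (9): add — endpoints in different components.
rho–zeta (9): add — endpoints in different components.
iota–mu (12): skip — iota and mu already connected.
alpha–gamma (14): skip — alpha and gamma already connected.
iota–kappa (15): add — endpoints in different components.
The 5th edge added is gamma–rho.

gamma-rho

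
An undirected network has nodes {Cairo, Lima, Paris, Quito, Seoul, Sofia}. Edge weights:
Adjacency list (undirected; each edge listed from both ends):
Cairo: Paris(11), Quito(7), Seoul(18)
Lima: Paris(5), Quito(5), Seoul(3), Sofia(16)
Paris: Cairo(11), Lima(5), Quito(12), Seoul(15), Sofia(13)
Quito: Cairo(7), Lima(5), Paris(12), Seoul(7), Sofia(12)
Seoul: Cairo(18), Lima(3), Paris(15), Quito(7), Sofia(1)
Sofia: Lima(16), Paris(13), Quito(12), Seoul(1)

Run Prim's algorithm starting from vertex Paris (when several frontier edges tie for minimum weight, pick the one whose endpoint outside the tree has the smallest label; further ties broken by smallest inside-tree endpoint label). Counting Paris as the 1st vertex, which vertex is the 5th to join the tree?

Quito

Prim's algorithm from Paris:
Step 1: cheapest edge leaving the tree is Lima—Paris (5); add Lima.
Step 2: cheapest edge leaving the tree is Lima—Seoul (3); add Seoul.
Step 3: cheapest edge leaving the tree is Seoul—Sofia (1); add Sofia.
Step 4: cheapest edge leaving the tree is Lima—Quito (5); add Quito.
Step 5: cheapest edge leaving the tree is Cairo—Quito (7); add Cairo.
Vertex order: Paris, Lima, Seoul, Sofia, Quito, Cairo. The 5th vertex is Quito.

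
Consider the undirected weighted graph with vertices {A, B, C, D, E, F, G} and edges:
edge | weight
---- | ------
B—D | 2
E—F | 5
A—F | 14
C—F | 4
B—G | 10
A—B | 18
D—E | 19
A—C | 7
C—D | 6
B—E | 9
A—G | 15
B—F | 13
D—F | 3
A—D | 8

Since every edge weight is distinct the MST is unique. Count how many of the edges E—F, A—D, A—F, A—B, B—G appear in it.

Kruskal's algorithm — process edges by increasing weight (ties by edge label):
B—D (2): add — endpoints in different components.
D—F (3): add — endpoints in different components.
C—F (4): add — endpoints in different components.
E—F (5): add — endpoints in different components.
C—D (6): skip — C and D already connected.
A—C (7): add — endpoints in different components.
A—D (8): skip — A and D already connected.
B—E (9): skip — B and E already connected.
B—G (10): add — endpoints in different components.
MST edge set: {B—D, D—F, C—F, E—F, A—C, B—G}.
Of the listed edges, {E—F, B—G} are in the MST → 2.

2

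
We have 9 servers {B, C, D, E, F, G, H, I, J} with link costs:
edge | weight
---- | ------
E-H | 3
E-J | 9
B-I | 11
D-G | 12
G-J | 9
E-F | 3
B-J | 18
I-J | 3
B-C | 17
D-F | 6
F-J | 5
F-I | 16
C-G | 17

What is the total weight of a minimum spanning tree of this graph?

57

Grow the tree from J using Prim:
Step 1: frontier [I-J 3, F-J 5, E-J 9, G-J 9, B-J 18] → take I-J (3); add I.
Step 2: frontier [B-I 11, F-I 16, F-J 5, E-J 9, G-J 9, B-J 18] → take F-J (5); add F.
Step 3: frontier [E-F 3, D-F 6, B-I 11, E-J 9, G-J 9, B-J 18] → take E-F (3); add E.
Step 4: frontier [E-H 3, D-F 6, B-I 11, G-J 9, B-J 18] → take E-H (3); add H.
Step 5: frontier [D-F 6, B-I 11, G-J 9, B-J 18] → take D-F (6); add D.
Step 6: frontier [D-G 12, B-I 11, G-J 9, B-J 18] → take G-J (9); add G.
Step 7: frontier [C-G 17, B-I 11, B-J 18] → take B-I (11); add B.
Step 8: frontier [B-C 17, C-G 17] → take B-C (17); add C.
MST edges: I-J, F-J, E-F, E-H, D-F, G-J, B-I, B-C; total weight 3+5+3+3+6+9+11+17 = 57.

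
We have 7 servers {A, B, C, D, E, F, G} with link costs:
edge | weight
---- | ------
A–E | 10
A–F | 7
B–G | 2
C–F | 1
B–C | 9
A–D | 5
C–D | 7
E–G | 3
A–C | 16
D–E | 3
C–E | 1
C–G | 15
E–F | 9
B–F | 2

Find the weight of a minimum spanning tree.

14

Kruskal's algorithm — process edges by increasing weight (ties by edge label):
C–E (1): add — endpoints in different components.
C–F (1): add — endpoints in different components.
B–F (2): add — endpoints in different components.
B–G (2): add — endpoints in different components.
D–E (3): add — endpoints in different components.
E–G (3): skip — E and G already connected.
A–D (5): add — endpoints in different components.
MST edges: C–E, C–F, B–F, B–G, D–E, A–D; total weight 1+1+2+2+3+5 = 14.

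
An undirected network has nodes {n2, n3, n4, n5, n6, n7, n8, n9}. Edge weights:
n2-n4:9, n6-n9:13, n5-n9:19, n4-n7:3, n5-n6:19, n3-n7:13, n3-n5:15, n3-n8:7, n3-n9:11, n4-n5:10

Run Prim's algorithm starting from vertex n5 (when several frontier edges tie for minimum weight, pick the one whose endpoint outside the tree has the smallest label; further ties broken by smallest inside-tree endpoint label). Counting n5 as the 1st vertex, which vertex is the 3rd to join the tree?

n7

Prim, starting at n5.
Step 1: frontier [n4-n5 10, n3-n5 15, n5-n6 19, n5-n9 19] → take n4-n5 (10); add n4.
Step 2: frontier [n4-n7 3, n2-n4 9, n3-n5 15, n5-n6 19, n5-n9 19] → take n4-n7 (3); add n7.
Step 3: frontier [n2-n4 9, n3-n5 15, n5-n6 19, n5-n9 19, n3-n7 13] → take n2-n4 (9); add n2.
Step 4: frontier [n3-n5 15, n5-n6 19, n5-n9 19, n3-n7 13] → take n3-n7 (13); add n3.
Step 5: frontier [n3-n8 7, n3-n9 11, n5-n6 19, n5-n9 19] → take n3-n8 (7); add n8.
Step 6: frontier [n3-n9 11, n5-n6 19, n5-n9 19] → take n3-n9 (11); add n9.
Step 7: frontier [n5-n6 19, n6-n9 13] → take n6-n9 (13); add n6.
Vertex order: n5, n4, n7, n2, n3, n8, n9, n6. The 3rd vertex is n7.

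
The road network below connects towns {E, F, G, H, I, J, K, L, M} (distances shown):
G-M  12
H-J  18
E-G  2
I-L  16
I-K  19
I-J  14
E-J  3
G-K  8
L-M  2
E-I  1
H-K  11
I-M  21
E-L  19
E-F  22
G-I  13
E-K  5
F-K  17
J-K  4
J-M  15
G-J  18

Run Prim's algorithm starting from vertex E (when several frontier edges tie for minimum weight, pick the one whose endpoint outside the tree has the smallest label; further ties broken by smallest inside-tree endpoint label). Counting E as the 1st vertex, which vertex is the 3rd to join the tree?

Grow the tree from E using Prim:
Step 1: cheapest edge leaving the tree is E-I (1); add I.
Step 2: cheapest edge leaving the tree is E-G (2); add G.
Step 3: cheapest edge leaving the tree is E-J (3); add J.
Step 4: cheapest edge leaving the tree is J-K (4); add K.
Step 5: cheapest edge leaving the tree is H-K (11); add H.
Step 6: cheapest edge leaving the tree is G-M (12); add M.
Step 7: cheapest edge leaving the tree is L-M (2); add L.
Step 8: cheapest edge leaving the tree is F-K (17); add F.
Vertex order: E, I, G, J, K, H, M, L, F. The 3rd vertex is G.

G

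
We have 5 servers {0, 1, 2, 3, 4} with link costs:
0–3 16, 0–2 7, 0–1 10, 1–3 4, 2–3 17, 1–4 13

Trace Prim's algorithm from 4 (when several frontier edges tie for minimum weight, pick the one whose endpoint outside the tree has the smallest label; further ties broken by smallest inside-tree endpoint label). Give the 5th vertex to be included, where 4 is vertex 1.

Prim, starting at 4.
Step 1: cheapest edge leaving the tree is 1–4 (13); add 1.
Step 2: cheapest edge leaving the tree is 1–3 (4); add 3.
Step 3: cheapest edge leaving the tree is 0–1 (10); add 0.
Step 4: cheapest edge leaving the tree is 0–2 (7); add 2.
Vertex order: 4, 1, 3, 0, 2. The 5th vertex is 2.

2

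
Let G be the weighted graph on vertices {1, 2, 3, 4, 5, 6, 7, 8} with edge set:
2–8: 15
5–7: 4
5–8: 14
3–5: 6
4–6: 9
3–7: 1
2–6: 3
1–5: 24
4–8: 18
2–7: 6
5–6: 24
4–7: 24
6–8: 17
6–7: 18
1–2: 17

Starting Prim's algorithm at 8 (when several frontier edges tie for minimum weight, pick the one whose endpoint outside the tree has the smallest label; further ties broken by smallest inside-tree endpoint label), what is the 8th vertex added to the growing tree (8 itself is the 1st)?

Prim, starting at 8.
Step 1: cheapest edge leaving the tree is 5–8 (14); add 5.
Step 2: cheapest edge leaving the tree is 5–7 (4); add 7.
Step 3: cheapest edge leaving the tree is 3–7 (1); add 3.
Step 4: cheapest edge leaving the tree is 2–7 (6); add 2.
Step 5: cheapest edge leaving the tree is 2–6 (3); add 6.
Step 6: cheapest edge leaving the tree is 4–6 (9); add 4.
Step 7: cheapest edge leaving the tree is 1–2 (17); add 1.
Vertex order: 8, 5, 7, 3, 2, 6, 4, 1. The 8th vertex is 1.

1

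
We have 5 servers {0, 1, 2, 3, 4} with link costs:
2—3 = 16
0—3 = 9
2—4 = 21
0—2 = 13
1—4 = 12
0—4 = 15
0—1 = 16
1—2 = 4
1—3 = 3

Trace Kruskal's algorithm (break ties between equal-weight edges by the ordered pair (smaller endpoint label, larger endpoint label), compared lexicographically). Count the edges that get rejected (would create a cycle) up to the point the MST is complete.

0

Sort edges by weight, then run Kruskal:
1—3 (3): add. Components now {0} {1,3} {2} {4}
1—2 (4): add. Components now {0} {1,2,3} {4}
0—3 (9): add. Components now {0,1,2,3} {4}
1—4 (12): add. Components now {0,1,2,3,4}
Edges rejected before the tree was complete: 0.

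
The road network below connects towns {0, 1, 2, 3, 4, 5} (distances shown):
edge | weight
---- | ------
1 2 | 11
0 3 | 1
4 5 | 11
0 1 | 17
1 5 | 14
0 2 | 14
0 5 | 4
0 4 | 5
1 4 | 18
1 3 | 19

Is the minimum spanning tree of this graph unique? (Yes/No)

No

Sort edges by weight, then run Kruskal:
0 3 (1): add — endpoints in different components.
0 5 (4): add — endpoints in different components.
0 4 (5): add — endpoints in different components.
1 2 (11): add — endpoints in different components.
4 5 (11): skip — 4 and 5 already connected.
0 2 (14): add — endpoints in different components.
Non-tree edge 1 5 has weight 14, equal to the heaviest edge on its tree cycle — swapping gives another MST of the same weight. Not unique.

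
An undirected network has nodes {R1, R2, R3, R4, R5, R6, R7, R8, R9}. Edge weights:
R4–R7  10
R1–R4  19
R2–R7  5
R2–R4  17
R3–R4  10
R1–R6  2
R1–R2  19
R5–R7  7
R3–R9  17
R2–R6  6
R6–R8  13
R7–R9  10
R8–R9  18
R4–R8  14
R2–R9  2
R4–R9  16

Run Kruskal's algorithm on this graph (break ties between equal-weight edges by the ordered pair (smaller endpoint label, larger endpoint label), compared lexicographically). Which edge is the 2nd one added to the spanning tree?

Sort edges by weight, then run Kruskal:
R1–R6 (2): add — endpoints in different components.
R2–R9 (2): add — endpoints in different components.
R2–R7 (5): add — endpoints in different components.
R2–R6 (6): add — endpoints in different components.
R5–R7 (7): add — endpoints in different components.
R3–R4 (10): add — endpoints in different components.
R4–R7 (10): add — endpoints in different components.
R7–R9 (10): skip — R7 and R9 already connected.
R6–R8 (13): add — endpoints in different components.
The 2nd edge added is R2–R9.

R2-R9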